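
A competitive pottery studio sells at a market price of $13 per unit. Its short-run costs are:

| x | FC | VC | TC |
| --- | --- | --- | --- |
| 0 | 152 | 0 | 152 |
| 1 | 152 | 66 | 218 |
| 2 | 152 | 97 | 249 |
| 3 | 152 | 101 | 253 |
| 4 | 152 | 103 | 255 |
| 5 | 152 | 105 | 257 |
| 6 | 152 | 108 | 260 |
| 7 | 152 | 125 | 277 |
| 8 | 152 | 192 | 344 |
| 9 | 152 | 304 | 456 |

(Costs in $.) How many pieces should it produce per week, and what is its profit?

Tabulate TR − TC: x=0: -152; x=1: -205; x=2: -223; x=3: -214; x=4: -203; x=5: -192; x=6: -182; x=7: -186; x=8: -240; x=9: -339.
Profit is highest at x = 0. Equivalently, the lowest AVC in the table is 125/7 ≈ $17.86 at x = 7, and P = $13 falls below it — price never covers variable cost, so the firm shuts down and loses only its fixed cost.

x = 0 (shut down); profit = -$152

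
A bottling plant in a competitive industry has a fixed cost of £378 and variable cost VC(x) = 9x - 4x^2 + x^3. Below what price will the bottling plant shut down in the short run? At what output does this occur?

£5 per unit, at x = 2

The shutdown price is the minimum of AVC. VC = 9x - 4x^2 + x^3, so AVC = 9 - 4x + x^2.
At the minimum of AVC, MC = AVC. MC = 9 - 8x + 3x^2; setting MC = AVC gives 2x^2 - 4x = 0, so x = 2. min AVC = 5.
So the shutdown price is £5.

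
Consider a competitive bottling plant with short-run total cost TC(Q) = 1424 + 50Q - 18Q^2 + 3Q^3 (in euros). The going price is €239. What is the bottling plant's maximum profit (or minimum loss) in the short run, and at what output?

Profit = -€248 at Q = 7

AVC = 50 - 18Q + 3Q^2; min AVC = €23 at Q = 3. Since P = €239 ≥ min AVC, the firm produces.
MC = 50 - 36Q + 9Q^2. Setting P = MC and taking the root on the rising branch gives Q* = 7.
TR = 239·7 = 1673. TC = 1424 + 497 = 1921. Profit = 1673 − 1921 = -€248.
By producing, the firm covers all variable cost plus €1176 of fixed cost; shutting down would lose the full €1424.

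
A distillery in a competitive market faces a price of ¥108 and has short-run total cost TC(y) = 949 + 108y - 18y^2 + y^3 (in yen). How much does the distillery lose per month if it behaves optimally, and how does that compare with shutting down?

AVC = 108 - 18y + y^2; min AVC = ¥27 at y = 9. Since P = ¥108 ≥ min AVC, the firm produces.
MC = 108 - 36y + 3y^2. Setting P = MC and taking the root on the rising branch gives y* = 12.
TR = 108·12 = 1296. TC = 949 + 432 = 1381. Profit = 1296 − 1381 = -¥85.
By producing, the firm covers all variable cost plus ¥864 of fixed cost; shutting down would lose the full ¥949.

Profit = -¥85 at y = 12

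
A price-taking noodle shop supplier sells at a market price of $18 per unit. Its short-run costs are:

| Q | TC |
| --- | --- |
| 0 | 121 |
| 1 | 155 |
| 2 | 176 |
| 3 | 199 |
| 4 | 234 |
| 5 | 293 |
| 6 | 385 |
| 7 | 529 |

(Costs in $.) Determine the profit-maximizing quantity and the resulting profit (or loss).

Q = 0 (shut down); profit = -$121

Tabulate TR − TC: Q=0: -121; Q=1: -137; Q=2: -140; Q=3: -145; Q=4: -162; Q=5: -203; Q=6: -277; Q=7: -403.
Profit is highest at Q = 0. Equivalently, the lowest AVC in the table is 78/3 ≈ $26 at Q = 3, and P = $18 falls below it — price never covers variable cost, so the firm shuts down and loses only its fixed cost.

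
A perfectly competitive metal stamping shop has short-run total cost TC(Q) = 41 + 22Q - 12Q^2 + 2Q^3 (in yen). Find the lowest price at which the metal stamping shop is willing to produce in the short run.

The firm shuts down when price falls below the minimum of average variable cost. AVC = VC/Q = 22 - 12Q + 2Q^2.
dAVC/dQ = -12 + 4Q = 0 gives Q = 3. min AVC = 22 - 12·3 + 2·3^2 = 4.
The firm shuts down for any P below ¥4.

¥4 per unit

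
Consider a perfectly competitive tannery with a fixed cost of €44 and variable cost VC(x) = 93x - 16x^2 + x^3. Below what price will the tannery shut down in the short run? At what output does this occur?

€29 per unit, at x = 8

The firm shuts down when price falls below the minimum of average variable cost. AVC = VC/x = 93 - 16x + x^2.
At the minimum of AVC, MC = AVC. MC = 93 - 32x + 3x^2; setting MC = AVC gives 2x^2 - 16x = 0, so x = 8. min AVC = 29.
The firm shuts down for any P below €29.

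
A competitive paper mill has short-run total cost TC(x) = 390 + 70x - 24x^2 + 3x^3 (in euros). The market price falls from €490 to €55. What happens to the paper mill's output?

Output falls from 10 to 5

AVC = 70 - 24x + 3x^2, minimized at x = 4 where min AVC = €22. MC = 70 - 48x + 9x^2.
At P = €490 ≥ min AVC, set P = MC on the rising branch: x = 10.
At P = €55 ≥ min AVC, set P = MC: x = 5. The firm stays open but cuts output.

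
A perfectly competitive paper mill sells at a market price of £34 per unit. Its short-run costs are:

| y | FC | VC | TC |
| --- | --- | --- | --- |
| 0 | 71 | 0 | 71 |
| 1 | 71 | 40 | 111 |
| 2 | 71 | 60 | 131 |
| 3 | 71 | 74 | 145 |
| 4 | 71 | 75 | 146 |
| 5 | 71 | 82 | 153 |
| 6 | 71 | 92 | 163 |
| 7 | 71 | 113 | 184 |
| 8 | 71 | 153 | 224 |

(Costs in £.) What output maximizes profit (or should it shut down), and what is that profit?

y = 7; profit = £54

Compute π = P·y − TC at each output: y=0: -71; y=1: -77; y=2: -63; y=3: -43; y=4: -10; y=5: 17; y=6: 41; y=7: 54; y=8: 48.
Profit is maximized at y = 7. AVC there is 113/7 = £16.14 ≤ P, so producing beats shutting down (which would give -£71).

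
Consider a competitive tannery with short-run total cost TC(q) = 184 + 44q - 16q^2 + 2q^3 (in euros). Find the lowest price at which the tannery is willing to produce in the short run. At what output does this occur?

The shutdown price is the minimum of AVC. VC = 44q - 16q^2 + 2q^3, so AVC = 44 - 16q + 2q^2.
dAVC/dq = -16 + 4q = 0 gives q = 4. min AVC = 44 - 16·4 + 2·4^2 = 12.
The firm shuts down for any P below €12.

€12 per unit, at q = 4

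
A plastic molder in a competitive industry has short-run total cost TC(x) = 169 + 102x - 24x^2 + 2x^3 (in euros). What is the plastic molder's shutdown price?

The firm shuts down when price falls below the minimum of average variable cost. AVC = VC/x = 102 - 24x + 2x^2.
At the minimum of AVC, MC = AVC. MC = 102 - 48x + 6x^2; setting MC = AVC gives 4x^2 - 24x = 0, so x = 6. min AVC = 30.
The firm shuts down for any P below €30.

€30 per unit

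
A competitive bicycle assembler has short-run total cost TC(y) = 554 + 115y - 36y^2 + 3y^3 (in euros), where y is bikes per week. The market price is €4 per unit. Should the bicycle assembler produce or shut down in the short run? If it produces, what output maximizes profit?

Strip out fixed cost: VC = 115y - 36y^2 + 3y^3. Then AVC = 115 - 36y + 3y^2 and MC = 115 - 72y + 9y^2.
AVC hits its minimum where MC = AVC, at y = 6, giving min AVC = 115 - 36·6 + 3·6^2 = €7.
Since P = €4 < min AVC = €7, price fails to cover variable cost at any output.
Best response: produce nothing and absorb the €554 fixed cost.

Shut down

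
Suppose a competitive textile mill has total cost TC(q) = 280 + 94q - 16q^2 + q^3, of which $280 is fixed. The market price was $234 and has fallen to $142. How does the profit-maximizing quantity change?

Output falls from 14 to 12

AVC = 94 - 16q + q^2, minimized at q = 8 where min AVC = $30. MC = 94 - 32q + 3q^2.
At P = $234 ≥ min AVC, set P = MC on the rising branch: q = 14.
At P = $142 ≥ min AVC, set P = MC: q = 12. The firm stays open but cuts output.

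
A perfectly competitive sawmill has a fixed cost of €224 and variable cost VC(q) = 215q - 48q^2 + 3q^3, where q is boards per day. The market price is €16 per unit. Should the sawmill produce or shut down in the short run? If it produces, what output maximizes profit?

Strip out fixed cost: VC = 215q - 48q^2 + 3q^3. Then AVC = 215 - 48q + 3q^2 and MC = 215 - 96q + 9q^2.
AVC hits its minimum where MC = AVC, at q = 8, giving min AVC = 215 - 48·8 + 3·8^2 = €23.
With P < min AVC (€16 < €23), every unit sold adds to the loss.
Best response: produce nothing and absorb the €224 fixed cost.

Shut down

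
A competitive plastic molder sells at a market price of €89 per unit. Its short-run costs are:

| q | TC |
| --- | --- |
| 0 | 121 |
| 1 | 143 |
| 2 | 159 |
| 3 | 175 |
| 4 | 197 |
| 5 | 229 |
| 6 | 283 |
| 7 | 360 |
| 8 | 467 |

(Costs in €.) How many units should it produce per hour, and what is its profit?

q = 7; profit = €263

Profit at each row (π = 89q − TC): q=0: -121; q=1: -54; q=2: 19; q=3: 92; q=4: 159; q=5: 216; q=6: 251; q=7: 263; q=8: 245.
Profit is maximized at q = 7. AVC there is 239/7 = €34.14 ≤ P, so producing beats shutting down (which would give -€121).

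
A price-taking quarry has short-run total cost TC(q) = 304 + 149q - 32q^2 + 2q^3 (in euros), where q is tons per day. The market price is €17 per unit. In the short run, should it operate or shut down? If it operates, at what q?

From TC, MC = TC'(q) = 149 - 64q + 6q^2 and AVC = VC/q = 149 - 32q + 2q^2.
AVC is minimized where dAVC/dq = -32 + 4q = 0, at q = 8; min AVC = 149 - 32·8 + 2·8^2 = €21.
P = €17 lies below min AVC = €21; no output level covers variable cost.
Shutting down limits the loss to fixed cost, €304.

Shut down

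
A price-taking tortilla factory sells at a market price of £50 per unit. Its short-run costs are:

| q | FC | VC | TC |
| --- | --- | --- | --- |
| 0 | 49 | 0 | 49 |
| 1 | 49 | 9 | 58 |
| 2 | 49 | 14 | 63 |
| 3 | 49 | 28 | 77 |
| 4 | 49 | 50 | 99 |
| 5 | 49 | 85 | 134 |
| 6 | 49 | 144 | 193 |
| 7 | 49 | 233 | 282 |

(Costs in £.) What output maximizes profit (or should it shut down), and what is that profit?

Compute π = P·q − TC at each output: q=0: -49; q=1: -8; q=2: 37; q=3: 73; q=4: 101; q=5: 116; q=6: 107; q=7: 68.
Profit is maximized at q = 5. AVC there is 85/5 = £17 ≤ P, so producing beats shutting down (which would give -£49).

q = 5; profit = £116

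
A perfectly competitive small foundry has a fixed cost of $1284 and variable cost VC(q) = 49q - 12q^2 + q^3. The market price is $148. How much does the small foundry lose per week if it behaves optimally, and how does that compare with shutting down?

AVC = 49 - 12q + q^2; min AVC = $13 at q = 6. Since P = $148 ≥ min AVC, the firm produces.
MC = 49 - 24q + 3q^2. Setting P = MC and taking the root on the rising branch gives q* = 11.
TR = 148·11 = 1628. TC = 1284 + 418 = 1702. Profit = 1628 − 1702 = -$74.
Shutting down would mean losing the fixed cost of $1284, so operating at a loss of $74 is better by $1210.

Profit = -$74 at q = 11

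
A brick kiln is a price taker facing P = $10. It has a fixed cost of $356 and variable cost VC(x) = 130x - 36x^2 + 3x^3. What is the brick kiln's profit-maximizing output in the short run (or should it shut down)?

Shut down

From TC, MC = TC'(x) = 130 - 72x + 9x^2 and AVC = VC/x = 130 - 36x + 3x^2.
AVC is minimized where dAVC/dx = -36 + 6x = 0, at x = 6; min AVC = 130 - 36·6 + 3·6^2 = $22.
With P < min AVC ($10 < $22), every unit sold adds to the loss.
Best response: produce nothing and absorb the $356 fixed cost.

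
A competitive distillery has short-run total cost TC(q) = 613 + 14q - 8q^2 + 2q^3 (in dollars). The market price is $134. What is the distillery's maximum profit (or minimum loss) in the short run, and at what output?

AVC = 14 - 8q + 2q^2 has its minimum $6 at q = 2; price $134 clears that bar, so the firm operates.
With MC = 14 - 16q + 6q^2, P = MC on the upward-sloping part at q* = 6.
TR = 134·6 = 804. TC = 613 + 228 = 841. Profit = 804 − 841 = -$37.
That loss of $37 beats the $613 the firm would lose by shutting down; producing recovers $576 of fixed cost.

Profit = -$37 at q = 6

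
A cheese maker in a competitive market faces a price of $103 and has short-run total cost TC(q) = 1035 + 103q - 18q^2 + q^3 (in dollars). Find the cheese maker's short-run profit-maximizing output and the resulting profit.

AVC = 103 - 18q + q^2 has its minimum $22 at q = 9; price $103 clears that bar, so the firm operates.
With MC = 103 - 36q + 3q^2, P = MC on the upward-sloping part at q* = 12.
TR = 103·12 = 1236. TC = 1035 + 372 = 1407. Profit = 1236 − 1407 = -$171.
By producing, the firm covers all variable cost plus $864 of fixed cost; shutting down would lose the full $1035.

Profit = -$171 at q = 12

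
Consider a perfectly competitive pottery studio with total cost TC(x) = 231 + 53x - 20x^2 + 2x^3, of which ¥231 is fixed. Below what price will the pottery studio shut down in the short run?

The shutdown price is the minimum of AVC. VC = 53x - 20x^2 + 2x^3, so AVC = 53 - 20x + 2x^2.
At the minimum of AVC, MC = AVC. MC = 53 - 40x + 6x^2; setting MC = AVC gives 4x^2 - 20x = 0, so x = 5. min AVC = 3.
So the shutdown price is ¥3.

¥3 per unit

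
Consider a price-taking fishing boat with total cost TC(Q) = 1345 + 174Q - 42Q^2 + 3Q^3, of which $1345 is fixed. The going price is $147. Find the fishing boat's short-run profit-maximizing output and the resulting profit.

Profit = -$373 at Q = 9

AVC = 174 - 42Q + 3Q^2 has its minimum $27 at Q = 7; price $147 clears that bar, so the firm operates.
MC = 174 - 84Q + 9Q^2. Setting P = MC and taking the root on the rising branch gives Q* = 9.
TR = 147·9 = 1323. TC = 1345 + 351 = 1696. Profit = 1323 − 1696 = -$373.
That loss of $373 beats the $1345 the firm would lose by shutting down; producing recovers $972 of fixed cost.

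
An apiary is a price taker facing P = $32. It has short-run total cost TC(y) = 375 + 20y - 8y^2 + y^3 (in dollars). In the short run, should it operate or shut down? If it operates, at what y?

Produce at y = 6

From TC, MC = TC'(y) = 20 - 16y + 3y^2 and AVC = VC/y = 20 - 8y + y^2.
The AVC parabola has its vertex at y = 8/2 = 4, where AVC = 20 - 8·4 + 4^2 = $4.
P = $32 exceeds min AVC = $4, so the firm stays open.
Solving P = MC: -12 - 16y + 3y^2 = 0 ⇒ y = -2/3 or 6. On the upward-sloping branch, y* = 6.
Check: AVC at y = 6 is $8 ≤ P, so revenue covers variable cost.
Profit = P·y − TC = 32·6 − 423 = -$231, a loss, but smaller than the $375 fixed cost the firm would lose by shutting down.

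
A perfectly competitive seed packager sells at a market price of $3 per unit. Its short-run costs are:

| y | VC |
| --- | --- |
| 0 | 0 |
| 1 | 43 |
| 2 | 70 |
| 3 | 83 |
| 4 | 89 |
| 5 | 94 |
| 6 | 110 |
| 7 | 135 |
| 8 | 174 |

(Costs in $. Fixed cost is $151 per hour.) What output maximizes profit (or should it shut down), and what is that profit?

y = 0 (shut down); profit = -$151

Profit at each row (π = 3y − TC): y=0: -151; y=1: -191; y=2: -215; y=3: -225; y=4: -228; y=5: -230; y=6: -243; y=7: -265; y=8: -301.
Profit is highest at y = 0. Equivalently, the lowest AVC in the table is 110/6 ≈ $18.33 at y = 6, and P = $3 falls below it — price never covers variable cost, so the firm shuts down and loses only its fixed cost.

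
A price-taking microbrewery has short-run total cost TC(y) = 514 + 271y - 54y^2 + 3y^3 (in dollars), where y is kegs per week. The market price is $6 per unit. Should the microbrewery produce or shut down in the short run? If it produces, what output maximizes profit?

Shut down

Strip out fixed cost: VC = 271y - 54y^2 + 3y^3. Then AVC = 271 - 54y + 3y^2 and MC = 271 - 108y + 9y^2.
AVC hits its minimum where MC = AVC, at y = 9, giving min AVC = 271 - 54·9 + 3·9^2 = $28.
Since P = $6 < min AVC = $28, price fails to cover variable cost at any output.
The firm minimizes its loss by shutting down and losing only its fixed cost of $514.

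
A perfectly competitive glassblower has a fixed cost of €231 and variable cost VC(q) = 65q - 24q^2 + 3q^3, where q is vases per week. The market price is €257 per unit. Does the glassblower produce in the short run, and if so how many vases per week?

Strip out fixed cost: VC = 65q - 24q^2 + 3q^3. Then AVC = 65 - 24q + 3q^2 and MC = 65 - 48q + 9q^2.
The AVC parabola has its vertex at q = 24/6 = 4, where AVC = 65 - 24·4 + 3·4^2 = €17.
Because €257 ≥ €17, revenue can cover variable cost; the firm operates.
P = MC gives -192 - 48q + 9q^2 = 0, with roots -8/3 and 8. Take the larger (rising MC): q* = 8.
Check: AVC at q = 8 is €65 ≤ P, so revenue covers variable cost.
Profit = P·q − TC = 257·8 − 751 = €1305.

Produce at q = 8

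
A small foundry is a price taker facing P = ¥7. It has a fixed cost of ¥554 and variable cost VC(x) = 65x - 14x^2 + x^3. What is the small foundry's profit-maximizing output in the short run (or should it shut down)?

Variable cost is VC = 65x - 14x^2 + x^3, so AVC = VC/x = 65 - 14x + x^2 and MC = dTC/dx = 65 - 28x + 3x^2.
AVC is minimized where dAVC/dx = -14 + 2x = 0, at x = 7; min AVC = 65 - 14·7 + 7^2 = ¥16.
Since P = ¥7 < min AVC = ¥16, price fails to cover variable cost at any output.
Shutting down limits the loss to fixed cost, ¥554.

Shut down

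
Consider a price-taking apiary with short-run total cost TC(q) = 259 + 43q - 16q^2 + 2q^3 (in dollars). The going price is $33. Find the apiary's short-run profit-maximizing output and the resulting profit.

AVC = 43 - 16q + 2q^2; min AVC = $11 at q = 4. Since P = $33 ≥ min AVC, the firm produces.
MC = 43 - 32q + 6q^2. Setting P = MC and taking the root on the rising branch gives q* = 5.
TR = 33·5 = 165. TC = 259 + 65 = 324. Profit = 165 − 324 = -$159.
By producing, the firm covers all variable cost plus $100 of fixed cost; shutting down would lose the full $259.

Profit = -$159 at q = 5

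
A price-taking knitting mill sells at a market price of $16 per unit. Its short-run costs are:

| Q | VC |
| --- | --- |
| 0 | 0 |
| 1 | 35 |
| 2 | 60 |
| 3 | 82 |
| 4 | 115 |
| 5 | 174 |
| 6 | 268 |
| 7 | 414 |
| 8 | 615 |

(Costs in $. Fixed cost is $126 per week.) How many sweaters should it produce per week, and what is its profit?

Profit at each row (π = 16Q − TC): Q=0: -126; Q=1: -145; Q=2: -154; Q=3: -160; Q=4: -177; Q=5: -220; Q=6: -298; Q=7: -428; Q=8: -613.
Profit is highest at Q = 0. Equivalently, the lowest AVC in the table is 82/3 ≈ $27.33 at Q = 3, and P = $16 falls below it — price never covers variable cost, so the firm shuts down and loses only its fixed cost.

Q = 0 (shut down); profit = -$126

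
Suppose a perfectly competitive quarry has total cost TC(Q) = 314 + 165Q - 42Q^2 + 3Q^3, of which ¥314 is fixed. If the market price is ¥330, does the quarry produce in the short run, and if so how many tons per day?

Strip out fixed cost: VC = 165Q - 42Q^2 + 3Q^3. Then AVC = 165 - 42Q + 3Q^2 and MC = 165 - 84Q + 9Q^2.
The AVC parabola has its vertex at Q = 42/6 = 7, where AVC = 165 - 42·7 + 3·7^2 = ¥18.
P = ¥330 exceeds min AVC = ¥18, so the firm stays open.
Solving P = MC: -165 - 84Q + 9Q^2 = 0 ⇒ Q = -5/3 or 11. On the upward-sloping branch, Q* = 11.
Check: AVC at Q = 11 is ¥66 ≤ P, so revenue covers variable cost.
Profit = P·Q − TC = 330·11 − 1040 = ¥2590.

Produce at Q = 11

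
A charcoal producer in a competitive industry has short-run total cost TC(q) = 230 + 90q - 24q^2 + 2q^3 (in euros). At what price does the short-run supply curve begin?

€18 per unit

The shutdown price is the minimum of AVC. VC = 90q - 24q^2 + 2q^3, so AVC = 90 - 24q + 2q^2.
dAVC/dq = -24 + 4q = 0 gives q = 6. min AVC = 90 - 24·6 + 2·6^2 = 18.
So the shutdown price is €18.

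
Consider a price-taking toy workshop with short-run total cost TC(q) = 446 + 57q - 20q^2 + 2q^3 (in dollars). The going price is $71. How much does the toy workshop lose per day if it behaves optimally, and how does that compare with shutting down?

AVC = 57 - 20q + 2q^2 has its minimum $7 at q = 5; price $71 clears that bar, so the firm operates.
MC = 57 - 40q + 6q^2. Setting P = MC and taking the root on the rising branch gives q* = 7.
TR = 71·7 = 497. TC = 446 + 105 = 551. Profit = 497 − 551 = -$54.
That loss of $54 beats the $446 the firm would lose by shutting down; producing recovers $392 of fixed cost.

Profit = -$54 at q = 7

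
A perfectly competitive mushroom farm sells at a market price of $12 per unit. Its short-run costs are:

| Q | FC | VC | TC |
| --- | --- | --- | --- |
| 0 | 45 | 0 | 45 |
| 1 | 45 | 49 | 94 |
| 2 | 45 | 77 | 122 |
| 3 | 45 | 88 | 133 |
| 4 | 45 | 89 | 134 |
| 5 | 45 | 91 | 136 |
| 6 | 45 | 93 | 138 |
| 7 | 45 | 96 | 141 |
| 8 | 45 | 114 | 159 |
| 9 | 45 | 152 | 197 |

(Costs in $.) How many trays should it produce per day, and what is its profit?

Q = 0 (shut down); profit = -$45

Profit at each row (π = 12Q − TC): Q=0: -45; Q=1: -82; Q=2: -98; Q=3: -97; Q=4: -86; Q=5: -76; Q=6: -66; Q=7: -57; Q=8: -63; Q=9: -89.
Profit is highest at Q = 0. Equivalently, the lowest AVC in the table is 96/7 ≈ $13.71 at Q = 7, and P = $12 falls below it — price never covers variable cost, so the firm shuts down and loses only its fixed cost.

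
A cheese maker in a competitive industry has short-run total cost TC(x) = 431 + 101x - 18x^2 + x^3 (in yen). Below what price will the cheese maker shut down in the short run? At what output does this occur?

The firm shuts down when price falls below the minimum of average variable cost. AVC = VC/x = 101 - 18x + x^2.
At the minimum of AVC, MC = AVC. MC = 101 - 36x + 3x^2; setting MC = AVC gives 2x^2 - 18x = 0, so x = 9. min AVC = 20.
For P < ¥20 the firm produces nothing.

¥20 per unit, at x = 9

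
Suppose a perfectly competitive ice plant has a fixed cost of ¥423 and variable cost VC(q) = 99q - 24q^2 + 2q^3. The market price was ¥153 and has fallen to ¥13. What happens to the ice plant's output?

AVC = 99 - 24q + 2q^2, minimized at q = 6 where min AVC = ¥27. MC = 99 - 48q + 6q^2.
With P = ¥153 above the shutdown price, P = MC gives q = 9.
At P = ¥13 < min AVC = ¥27, price no longer covers variable cost at any output, so the firm shuts down: q = 0.

Output falls from 9 to 0 (the firm shuts down)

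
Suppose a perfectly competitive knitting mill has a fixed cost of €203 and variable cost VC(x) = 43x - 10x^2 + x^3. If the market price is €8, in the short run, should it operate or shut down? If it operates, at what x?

Variable cost is VC = 43x - 10x^2 + x^3, so AVC = VC/x = 43 - 10x + x^2 and MC = dTC/dx = 43 - 20x + 3x^2.
AVC hits its minimum where MC = AVC, at x = 5, giving min AVC = 43 - 10·5 + 5^2 = €18.
P = €8 lies below min AVC = €18; no output level covers variable cost.
Best response: produce nothing and absorb the €203 fixed cost.

Shut down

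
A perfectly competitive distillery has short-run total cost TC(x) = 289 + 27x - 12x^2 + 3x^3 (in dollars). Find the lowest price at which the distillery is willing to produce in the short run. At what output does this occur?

The firm shuts down when price falls below the minimum of average variable cost. AVC = VC/x = 27 - 12x + 3x^2.
At the minimum of AVC, MC = AVC. MC = 27 - 24x + 9x^2; setting MC = AVC gives 6x^2 - 12x = 0, so x = 2. min AVC = 15.
The firm shuts down for any P below $15.

$15 per unit, at x = 2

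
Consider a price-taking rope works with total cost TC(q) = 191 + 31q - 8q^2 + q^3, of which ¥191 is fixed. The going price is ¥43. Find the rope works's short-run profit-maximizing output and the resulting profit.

AVC = 31 - 8q + q^2; min AVC = ¥15 at q = 4. Since P = ¥43 ≥ min AVC, the firm produces.
MC = 31 - 16q + 3q^2. Setting P = MC and taking the root on the rising branch gives q* = 6.
TR = 43·6 = 258. TC = 191 + 114 = 305. Profit = 258 − 305 = -¥47.
That loss of ¥47 beats the ¥191 the firm would lose by shutting down; producing recovers ¥144 of fixed cost.

Profit = -¥47 at q = 6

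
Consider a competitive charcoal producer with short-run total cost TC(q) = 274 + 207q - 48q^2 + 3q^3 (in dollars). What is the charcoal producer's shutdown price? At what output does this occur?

$15 per unit, at q = 8

Short-run supply begins at min AVC. From VC = 207q - 48q^2 + 3q^3, AVC = 207 - 48q + 3q^2.
dAVC/dq = -48 + 6q = 0 gives q = 8. min AVC = 207 - 48·8 + 3·8^2 = 15.
So the shutdown price is $15.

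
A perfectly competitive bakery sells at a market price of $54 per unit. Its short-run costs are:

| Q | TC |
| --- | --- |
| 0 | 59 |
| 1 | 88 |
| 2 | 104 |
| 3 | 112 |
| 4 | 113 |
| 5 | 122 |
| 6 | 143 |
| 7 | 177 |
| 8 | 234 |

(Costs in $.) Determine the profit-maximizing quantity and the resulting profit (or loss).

Q = 7; profit = $201

Tabulate TR − TC: Q=0: -59; Q=1: -34; Q=2: 4; Q=3: 50; Q=4: 103; Q=5: 148; Q=6: 181; Q=7: 201; Q=8: 198.
Profit is maximized at Q = 7. AVC there is 118/7 = $16.86 ≤ P, so producing beats shutting down (which would give -$59).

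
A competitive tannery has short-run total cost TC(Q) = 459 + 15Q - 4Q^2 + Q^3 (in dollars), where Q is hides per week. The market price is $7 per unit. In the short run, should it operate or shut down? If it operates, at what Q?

Shut down

Strip out fixed cost: VC = 15Q - 4Q^2 + Q^3. Then AVC = 15 - 4Q + Q^2 and MC = 15 - 8Q + 3Q^2.
AVC hits its minimum where MC = AVC, at Q = 2, giving min AVC = 15 - 4·2 + 2^2 = $11.
Since P = $7 < min AVC = $11, price fails to cover variable cost at any output.
The firm minimizes its loss by shutting down and losing only its fixed cost of $459.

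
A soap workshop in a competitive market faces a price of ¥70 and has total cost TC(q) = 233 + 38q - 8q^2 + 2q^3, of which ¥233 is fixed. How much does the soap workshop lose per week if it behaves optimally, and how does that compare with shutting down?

Profit = -¥105 at q = 4

AVC = 38 - 8q + 2q^2 has its minimum ¥30 at q = 2; price ¥70 clears that bar, so the firm operates.
With MC = 38 - 16q + 6q^2, P = MC on the upward-sloping part at q* = 4.
TR = 70·4 = 280. TC = 233 + 152 = 385. Profit = 280 − 385 = -¥105.
Shutting down would mean losing the fixed cost of ¥233, so operating at a loss of ¥105 is better by ¥128.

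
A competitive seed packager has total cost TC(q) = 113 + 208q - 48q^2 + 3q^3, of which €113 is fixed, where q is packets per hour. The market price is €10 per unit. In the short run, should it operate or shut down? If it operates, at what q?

Shut down

From TC, MC = TC'(q) = 208 - 96q + 9q^2 and AVC = VC/q = 208 - 48q + 3q^2.
AVC hits its minimum where MC = AVC, at q = 8, giving min AVC = 208 - 48·8 + 3·8^2 = €16.
With P < min AVC (€10 < €16), every unit sold adds to the loss.
The firm minimizes its loss by shutting down and losing only its fixed cost of €113.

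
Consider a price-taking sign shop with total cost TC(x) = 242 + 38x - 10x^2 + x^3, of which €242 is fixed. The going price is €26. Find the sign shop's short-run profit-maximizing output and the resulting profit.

Profit = -€170 at x = 6

AVC = 38 - 10x + x^2 has its minimum €13 at x = 5; price €26 clears that bar, so the firm operates.
MC = 38 - 20x + 3x^2. Setting P = MC and taking the root on the rising branch gives x* = 6.
TR = 26·6 = 156. TC = 242 + 84 = 326. Profit = 156 − 326 = -€170.
That loss of €170 beats the €242 the firm would lose by shutting down; producing recovers €72 of fixed cost.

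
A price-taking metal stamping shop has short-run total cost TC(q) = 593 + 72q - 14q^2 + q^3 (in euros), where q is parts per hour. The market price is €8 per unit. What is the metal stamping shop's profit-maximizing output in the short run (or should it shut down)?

Strip out fixed cost: VC = 72q - 14q^2 + q^3. Then AVC = 72 - 14q + q^2 and MC = 72 - 28q + 3q^2.
AVC is minimized where dAVC/dq = -14 + 2q = 0, at q = 7; min AVC = 72 - 14·7 + 7^2 = €23.
With P < min AVC (€8 < €23), every unit sold adds to the loss.
Shutting down limits the loss to fixed cost, €593.

Shut down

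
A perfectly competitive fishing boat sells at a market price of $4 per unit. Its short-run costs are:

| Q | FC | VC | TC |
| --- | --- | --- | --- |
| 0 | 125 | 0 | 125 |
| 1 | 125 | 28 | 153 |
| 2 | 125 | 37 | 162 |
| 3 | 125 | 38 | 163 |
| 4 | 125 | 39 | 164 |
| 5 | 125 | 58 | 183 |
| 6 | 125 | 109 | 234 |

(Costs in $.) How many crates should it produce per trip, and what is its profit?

Profit at each row (π = 4Q − TC): Q=0: -125; Q=1: -149; Q=2: -154; Q=3: -151; Q=4: -148; Q=5: -163; Q=6: -210.
Profit is highest at Q = 0. Equivalently, the lowest AVC in the table is 39/4 ≈ $9.75 at Q = 4, and P = $4 falls below it — price never covers variable cost, so the firm shuts down and loses only its fixed cost.

Q = 0 (shut down); profit = -$125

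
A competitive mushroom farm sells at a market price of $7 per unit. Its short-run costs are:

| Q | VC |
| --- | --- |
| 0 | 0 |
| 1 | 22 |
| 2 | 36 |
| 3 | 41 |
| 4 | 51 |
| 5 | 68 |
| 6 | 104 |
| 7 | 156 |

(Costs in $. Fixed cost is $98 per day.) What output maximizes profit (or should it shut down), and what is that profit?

Q = 0 (shut down); profit = -$98

Tabulate TR − TC: Q=0: -98; Q=1: -113; Q=2: -120; Q=3: -118; Q=4: -121; Q=5: -131; Q=6: -160; Q=7: -205.
Profit is highest at Q = 0. Equivalently, the lowest AVC in the table is 51/4 ≈ $12.75 at Q = 4, and P = $7 falls below it — price never covers variable cost, so the firm shuts down and loses only its fixed cost.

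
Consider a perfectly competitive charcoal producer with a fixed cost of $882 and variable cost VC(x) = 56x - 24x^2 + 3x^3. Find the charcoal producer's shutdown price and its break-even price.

AVC = 56 - 24x + 3x^2; minimized at x = 4, giving min AVC = $8. That is the shutdown price.
ATC = 882/x + 56 - 24x + 3x^2. Setting dATC/dx = −882/x^2 − 24 + 6x = 0 gives x = 7 (since 6·7^3 − 24·7^2 = 882).
min ATC = 882/7 + 56 − 24·7 + 3·7^2 = $161. That is the break-even price.
For $8 ≤ P < $161 the firm produces at a loss; below $8 it shuts down.

Shutdown price = $8; break-even price = $161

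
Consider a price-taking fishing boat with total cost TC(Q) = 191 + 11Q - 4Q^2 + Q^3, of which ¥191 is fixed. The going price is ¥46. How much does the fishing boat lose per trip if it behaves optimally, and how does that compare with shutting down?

Profit = -¥41 at Q = 5

AVC = 11 - 4Q + Q^2; min AVC = ¥7 at Q = 2. Since P = ¥46 ≥ min AVC, the firm produces.
With MC = 11 - 8Q + 3Q^2, P = MC on the upward-sloping part at Q* = 5.
TR = 46·5 = 230. TC = 191 + 80 = 271. Profit = 230 − 271 = -¥41.
Shutting down would mean losing the fixed cost of ¥191, so operating at a loss of ¥41 is better by ¥150.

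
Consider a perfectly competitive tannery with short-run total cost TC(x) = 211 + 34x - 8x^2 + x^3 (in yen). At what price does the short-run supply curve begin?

¥18 per unit

The shutdown price is the minimum of AVC. VC = 34x - 8x^2 + x^3, so AVC = 34 - 8x + x^2.
dAVC/dx = -8 + 2x = 0 gives x = 4. min AVC = 34 - 8·4 + 4^2 = 18.
So the shutdown price is ¥18.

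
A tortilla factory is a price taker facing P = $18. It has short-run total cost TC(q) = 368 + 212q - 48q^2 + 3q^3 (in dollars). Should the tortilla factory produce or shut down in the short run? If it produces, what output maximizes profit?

Strip out fixed cost: VC = 212q - 48q^2 + 3q^3. Then AVC = 212 - 48q + 3q^2 and MC = 212 - 96q + 9q^2.
AVC hits its minimum where MC = AVC, at q = 8, giving min AVC = 212 - 48·8 + 3·8^2 = $20.
With P < min AVC ($18 < $20), every unit sold adds to the loss.
The firm minimizes its loss by shutting down and losing only its fixed cost of $368.

Shut down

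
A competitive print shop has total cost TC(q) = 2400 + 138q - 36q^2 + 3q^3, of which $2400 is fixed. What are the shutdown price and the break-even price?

Shutdown price = min AVC. AVC = 138 - 36q + 3q^2, with vertex at q = 6 and minimum $30.
ATC = 2400/q + 138 - 36q + 3q^2. Setting dATC/dq = −2400/q^2 − 36 + 6q = 0 gives q = 10 (since 6·10^3 − 36·10^2 = 2400).
min ATC = 2400/10 + 138 − 36·10 + 3·10^2 = $318. That is the break-even price.
Between these two prices the firm operates at a loss; above $318 it earns a profit.

Shutdown price = $30; break-even price = $318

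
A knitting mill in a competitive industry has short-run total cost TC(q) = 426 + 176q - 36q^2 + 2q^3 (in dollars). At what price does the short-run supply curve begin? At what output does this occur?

$14 per unit, at q = 9

The shutdown price is the minimum of AVC. VC = 176q - 36q^2 + 2q^3, so AVC = 176 - 36q + 2q^2.
dAVC/dq = -36 + 4q = 0 gives q = 9. min AVC = 176 - 36·9 + 2·9^2 = 14.
For P < $14 the firm produces nothing.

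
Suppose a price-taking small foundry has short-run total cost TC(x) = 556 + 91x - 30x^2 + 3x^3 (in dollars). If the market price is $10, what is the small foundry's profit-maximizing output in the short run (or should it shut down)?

Shut down

From TC, MC = TC'(x) = 91 - 60x + 9x^2 and AVC = VC/x = 91 - 30x + 3x^2.
AVC is minimized where dAVC/dx = -30 + 6x = 0, at x = 5; min AVC = 91 - 30·5 + 3·5^2 = $16.
P = $10 lies below min AVC = $16; no output level covers variable cost.
Best response: produce nothing and absorb the $556 fixed cost.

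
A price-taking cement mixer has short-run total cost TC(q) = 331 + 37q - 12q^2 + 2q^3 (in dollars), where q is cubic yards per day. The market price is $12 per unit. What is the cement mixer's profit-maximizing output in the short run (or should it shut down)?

From TC, MC = TC'(q) = 37 - 24q + 6q^2 and AVC = VC/q = 37 - 12q + 2q^2.
AVC is minimized where dAVC/dq = -12 + 4q = 0, at q = 3; min AVC = 37 - 12·3 + 2·3^2 = $19.
Since P = $12 < min AVC = $19, price fails to cover variable cost at any output.
Best response: produce nothing and absorb the $331 fixed cost.

Shut down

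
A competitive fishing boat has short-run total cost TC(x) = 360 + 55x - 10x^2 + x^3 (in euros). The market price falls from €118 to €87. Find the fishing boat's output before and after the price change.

MC = 55 - 20x + 3x^2; the shutdown threshold is min AVC = €30 (at x = 5).
At P = €118 ≥ min AVC, set P = MC on the rising branch: x = 9.
At P = €87 ≥ min AVC, set P = MC: x = 8. The firm stays open but cuts output.

Output falls from 9 to 8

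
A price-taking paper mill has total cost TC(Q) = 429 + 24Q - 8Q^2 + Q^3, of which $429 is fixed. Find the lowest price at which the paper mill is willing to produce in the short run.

$8 per unit

The firm shuts down when price falls below the minimum of average variable cost. AVC = VC/Q = 24 - 8Q + Q^2.
dAVC/dQ = -8 + 2Q = 0 gives Q = 4. min AVC = 24 - 8·4 + 4^2 = 8.
So the shutdown price is $8.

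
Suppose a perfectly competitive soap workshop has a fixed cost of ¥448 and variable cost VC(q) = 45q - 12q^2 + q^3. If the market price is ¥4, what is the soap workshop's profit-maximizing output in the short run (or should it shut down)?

Strip out fixed cost: VC = 45q - 12q^2 + q^3. Then AVC = 45 - 12q + q^2 and MC = 45 - 24q + 3q^2.
The AVC parabola has its vertex at q = 12/2 = 6, where AVC = 45 - 12·6 + 6^2 = ¥9.
Since P = ¥4 < min AVC = ¥9, price fails to cover variable cost at any output.
The firm minimizes its loss by shutting down and losing only its fixed cost of ¥448.

Shut down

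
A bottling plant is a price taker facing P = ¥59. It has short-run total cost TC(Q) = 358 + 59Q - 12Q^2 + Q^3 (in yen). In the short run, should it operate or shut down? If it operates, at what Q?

From TC, MC = TC'(Q) = 59 - 24Q + 3Q^2 and AVC = VC/Q = 59 - 12Q + Q^2.
AVC is minimized where dAVC/dQ = -12 + 2Q = 0, at Q = 6; min AVC = 59 - 12·6 + 6^2 = ¥23.
P = ¥59 exceeds min AVC = ¥23, so the firm stays open.
P = MC gives -24Q + 3Q^2 = 0, with roots 0 and 8. Take the larger (rising MC): Q* = 8.
Check: AVC at Q = 8 is ¥27 ≤ P, so revenue covers variable cost.
Profit = P·Q − TC = 59·8 − 574 = -¥102, a loss, but smaller than the ¥358 fixed cost the firm would lose by shutting down.

Produce at Q = 8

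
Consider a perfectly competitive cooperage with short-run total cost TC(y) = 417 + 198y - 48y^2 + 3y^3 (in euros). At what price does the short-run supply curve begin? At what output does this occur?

€6 per unit, at y = 8

The firm shuts down when price falls below the minimum of average variable cost. AVC = VC/y = 198 - 48y + 3y^2.
At the minimum of AVC, MC = AVC. MC = 198 - 96y + 9y^2; setting MC = AVC gives 6y^2 - 48y = 0, so y = 8. min AVC = 6.
The firm shuts down for any P below €6.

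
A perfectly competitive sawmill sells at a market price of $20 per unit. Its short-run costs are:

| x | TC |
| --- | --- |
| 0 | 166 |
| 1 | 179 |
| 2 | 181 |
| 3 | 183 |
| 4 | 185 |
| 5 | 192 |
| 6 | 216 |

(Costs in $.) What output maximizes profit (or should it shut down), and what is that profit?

x = 5; profit = -$92

Compute π = P·x − TC at each output: x=0: -166; x=1: -159; x=2: -141; x=3: -123; x=4: -105; x=5: -92; x=6: -96.
Profit is maximized at x = 5. AVC there is 26/5 = $5.20 ≤ P, so producing beats shutting down (which would give -$166).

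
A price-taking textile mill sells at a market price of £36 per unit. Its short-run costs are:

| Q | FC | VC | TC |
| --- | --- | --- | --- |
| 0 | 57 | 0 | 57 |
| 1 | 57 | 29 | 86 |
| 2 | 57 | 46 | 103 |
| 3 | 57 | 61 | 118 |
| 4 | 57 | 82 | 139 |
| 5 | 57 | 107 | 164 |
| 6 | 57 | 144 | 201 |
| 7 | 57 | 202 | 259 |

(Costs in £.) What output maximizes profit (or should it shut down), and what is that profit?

Profit at each row (π = 36Q − TC): Q=0: -57; Q=1: -50; Q=2: -31; Q=3: -10; Q=4: 5; Q=5: 16; Q=6: 15; Q=7: -7.
Profit is maximized at Q = 5. AVC there is 107/5 = £21.40 ≤ P, so producing beats shutting down (which would give -£57).

Q = 5; profit = £16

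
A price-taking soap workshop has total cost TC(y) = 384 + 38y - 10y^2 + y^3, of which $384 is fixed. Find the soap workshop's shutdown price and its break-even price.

AVC = 38 - 10y + y^2; minimized at y = 5, giving min AVC = $13. That is the shutdown price.
ATC = 384/y + 38 - 10y + y^2. Setting dATC/dy = −384/y^2 − 10 + 2y = 0 gives y = 8 (since 2·8^3 − 10·8^2 = 384).
min ATC = 384/8 + 38 − 10·8 + 8^2 = $70. That is the break-even price.
For $13 ≤ P < $70 the firm produces at a loss; below $13 it shuts down.

Shutdown price = $13; break-even price = $70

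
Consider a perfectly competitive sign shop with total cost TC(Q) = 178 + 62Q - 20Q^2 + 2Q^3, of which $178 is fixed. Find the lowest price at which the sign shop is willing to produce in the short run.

The firm shuts down when price falls below the minimum of average variable cost. AVC = VC/Q = 62 - 20Q + 2Q^2.
dAVC/dQ = -20 + 4Q = 0 gives Q = 5. min AVC = 62 - 20·5 + 2·5^2 = 12.
For P < $12 the firm produces nothing.

$12 per unit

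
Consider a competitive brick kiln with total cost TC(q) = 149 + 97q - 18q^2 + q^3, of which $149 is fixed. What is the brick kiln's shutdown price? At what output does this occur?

The shutdown price is the minimum of AVC. VC = 97q - 18q^2 + q^3, so AVC = 97 - 18q + q^2.
dAVC/dq = -18 + 2q = 0 gives q = 9. min AVC = 97 - 18·9 + 9^2 = 16.
The firm shuts down for any P below $16.

$16 per unit, at q = 9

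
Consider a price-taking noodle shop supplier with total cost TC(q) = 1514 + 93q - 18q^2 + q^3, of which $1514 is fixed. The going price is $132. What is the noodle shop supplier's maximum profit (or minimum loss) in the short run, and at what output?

AVC = 93 - 18q + q^2 has its minimum $12 at q = 9; price $132 clears that bar, so the firm operates.
MC = 93 - 36q + 3q^2. Setting P = MC and taking the root on the rising branch gives q* = 13.
TR = 132·13 = 1716. TC = 1514 + 364 = 1878. Profit = 1716 − 1878 = -$162.
Shutting down would mean losing the fixed cost of $1514, so operating at a loss of $162 is better by $1352.

Profit = -$162 at q = 13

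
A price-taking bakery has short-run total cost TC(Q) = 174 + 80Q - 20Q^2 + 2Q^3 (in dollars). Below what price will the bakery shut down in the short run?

$30 per unit

The firm shuts down when price falls below the minimum of average variable cost. AVC = VC/Q = 80 - 20Q + 2Q^2.
At the minimum of AVC, MC = AVC. MC = 80 - 40Q + 6Q^2; setting MC = AVC gives 4Q^2 - 20Q = 0, so Q = 5. min AVC = 30.
The firm shuts down for any P below $30.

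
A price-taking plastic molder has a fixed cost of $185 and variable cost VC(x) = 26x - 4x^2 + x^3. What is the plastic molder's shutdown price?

$22 per unit

The firm shuts down when price falls below the minimum of average variable cost. AVC = VC/x = 26 - 4x + x^2.
dAVC/dx = -4 + 2x = 0 gives x = 2. min AVC = 26 - 4·2 + 2^2 = 22.
So the shutdown price is $22.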